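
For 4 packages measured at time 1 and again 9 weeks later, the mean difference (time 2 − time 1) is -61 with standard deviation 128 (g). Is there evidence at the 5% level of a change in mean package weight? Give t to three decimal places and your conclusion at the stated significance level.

t = -0.953; fail to reject H0

H0: μ_d = 0; H1: μ_d ≠ 0 (paired t-test on the differences, two-sided).
t = d̄/(s_d/√n) = -61/(128/√4) = -0.953
df = n − 1 = 3
Two-sided p-value ≈ 0.4108
Since p ≈ 0.4108 > α = 0.05, fail to reject H0; the evidence is not statistically significant.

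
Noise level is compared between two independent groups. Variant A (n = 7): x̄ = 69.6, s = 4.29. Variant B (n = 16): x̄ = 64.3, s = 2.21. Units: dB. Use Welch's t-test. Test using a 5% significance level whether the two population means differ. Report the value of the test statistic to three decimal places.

Let group 1 = variant A, group 2 = variant B. H0: μ_1 = μ_2; H1: μ_1 ≠ μ_2 (Welch's two-sample t-test, two-sided).
t = (x̄_1 − x̄_2)/√(s_1²/n_1 + s_2²/n_2) = (69.6 − 64.3)/√(4.29²/7 + 2.21²/16) = 3.094
Welch–Satterthwaite df ≈ 7.43
Two-sided p-value ≈ 0.016
Since p ≈ 0.016 < α = 0.05, reject H0; the data support H1.

3.094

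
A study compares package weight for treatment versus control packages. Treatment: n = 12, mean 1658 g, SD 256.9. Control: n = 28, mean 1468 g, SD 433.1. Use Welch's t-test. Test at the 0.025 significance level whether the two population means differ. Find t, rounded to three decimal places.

1.720

Let group 1 = treatment, group 2 = control. H0: μ_1 = μ_2; H1: μ_1 ≠ μ_2 (Welch's two-sample t-test, two-sided).
t = (x̄_1 − x̄_2)/√(s_1²/n_1 + s_2²/n_2) = (1658 − 1468)/√(256.9²/12 + 433.1²/28) = 1.720
Welch–Satterthwaite df ≈ 33.73
Two-sided p-value ≈ 0.0946
Since p ≈ 0.0946 > α = 0.025, fail to reject H0; the data do not provide sufficient evidence against H0.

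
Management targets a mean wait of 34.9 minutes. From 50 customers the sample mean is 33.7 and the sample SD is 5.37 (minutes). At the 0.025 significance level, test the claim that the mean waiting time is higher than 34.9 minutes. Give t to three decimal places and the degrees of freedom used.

t = -1.580, df = 49

H0: μ = 34.9; H1: μ > 34.9 (one-sample t-test, right-tailed).
t = (x̄ − μ₀)/(s/√n) = (33.7 − 34.9)/(5.37/√50) = -1.580
df = n − 1 = 49
p-value = P(T ≥ -1.580) ≈ 0.940
Since p ≈ 0.940 > α = 0.025, fail to reject H0; the data do not provide sufficient evidence against H0.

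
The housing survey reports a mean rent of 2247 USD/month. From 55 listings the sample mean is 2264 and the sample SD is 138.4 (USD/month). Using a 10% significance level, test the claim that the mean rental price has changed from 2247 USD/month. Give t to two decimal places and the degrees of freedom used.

H0: μ = 2247; H1: μ ≠ 2247 (one-sample t-test, two-sided).
t = (x̄ − μ₀)/(s/√n) = (2264 − 2247)/(138.4/√55) = 0.91
df = n − 1 = 54
Two-sided p-value ≈ 0.3664
Since p ≈ 0.3664 > α = 0.1, fail to reject H0; the data do not provide sufficient evidence against H0.

t = 0.91, df = 54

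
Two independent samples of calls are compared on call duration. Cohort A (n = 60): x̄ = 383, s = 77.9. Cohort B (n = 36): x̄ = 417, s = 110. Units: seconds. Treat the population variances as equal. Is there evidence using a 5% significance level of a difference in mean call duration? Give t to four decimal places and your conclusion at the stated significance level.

t = -1.7687; fail to reject H0

Let group 1 = cohort A, group 2 = cohort B. H0: μ_1 = μ_2; H1: μ_1 ≠ μ_2 (two-sample pooled-variance t-test, two-sided).
s_p² = [(60−1)·77.9² + (36−1)·110²]/(60+36−2) = 8314.21
t = (383 − 417)/√[8314.21·(1/60 + 1/36)] = -1.7687
df = n₁ + n₂ − 2 = 94
Two-sided p-value ≈ 0.0802
Since p ≈ 0.0802 > α = 0.05, fail to reject H0; the data do not provide sufficient evidence against H0.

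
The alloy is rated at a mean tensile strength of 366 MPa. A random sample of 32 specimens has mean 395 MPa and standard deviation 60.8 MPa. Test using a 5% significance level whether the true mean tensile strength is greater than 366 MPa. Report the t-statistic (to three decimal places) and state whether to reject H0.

H0: μ = 366; H1: μ > 366 (one-sample t-test, right-tailed).
t = (x̄ − μ₀)/(s/√n) = (395 − 366)/(60.8/√32) = 2.698
df = n − 1 = 31
p-value = P(T ≥ 2.698) ≈ 0.006
Since p ≈ 0.006 < α = 0.05, reject H0; the evidence is statistically significant.

t = 2.698; reject H0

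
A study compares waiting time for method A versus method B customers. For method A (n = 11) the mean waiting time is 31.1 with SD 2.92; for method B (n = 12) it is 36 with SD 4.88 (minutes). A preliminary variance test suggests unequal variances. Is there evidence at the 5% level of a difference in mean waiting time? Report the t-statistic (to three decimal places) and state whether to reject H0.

Let group 1 = method A, group 2 = method B. H0: μ_1 = μ_2; H1: μ_1 ≠ μ_2 (Welch's two-sample t-test, two-sided).
t = (x̄_1 − x̄_2)/√(s_1²/n_1 + s_2²/n_2) = (31.1 − 36)/√(2.92²/11 + 4.88²/12) = -2.950
Welch–Satterthwaite df ≈ 18.21
Two-sided p-value ≈ 0.0085
Since p ≈ 0.0085 < α = 0.05, reject H0; the data support H1.

t = -2.950; reject H0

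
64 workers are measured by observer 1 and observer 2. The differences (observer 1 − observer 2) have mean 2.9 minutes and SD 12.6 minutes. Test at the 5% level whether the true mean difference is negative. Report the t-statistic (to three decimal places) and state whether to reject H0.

t = 1.841; fail to reject H0

H0: μ_d = 0; H1: μ_d < 0 (paired t-test on the differences, left-tailed).
t = d̄/(s_d/√n) = 2.9/(12.6/√64) = 1.841
df = n − 1 = 63
p-value = P(T ≤ 1.841) ≈ 0.965
Since p ≈ 0.965 > α = 0.05, fail to reject H0; the evidence is not statistically significant.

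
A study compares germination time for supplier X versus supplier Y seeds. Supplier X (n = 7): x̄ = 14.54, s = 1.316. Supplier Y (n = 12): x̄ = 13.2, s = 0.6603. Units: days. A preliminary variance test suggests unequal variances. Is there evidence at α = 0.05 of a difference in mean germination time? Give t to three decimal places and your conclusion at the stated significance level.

t = 2.516; reject H0

Let group 1 = supplier X, group 2 = supplier Y. H0: μ_1 = μ_2; H1: μ_1 ≠ μ_2 (Welch's two-sample t-test, two-sided).
t = (x̄_1 − x̄_2)/√(s_1²/n_1 + s_2²/n_2) = (14.54 − 13.2)/√(1.316²/7 + 0.6603²/12) = 2.516
Welch–Satterthwaite df ≈ 7.80
Two-sided p-value ≈ 0.037
Since p ≈ 0.037 < α = 0.05, reject H0; the evidence is statistically significant.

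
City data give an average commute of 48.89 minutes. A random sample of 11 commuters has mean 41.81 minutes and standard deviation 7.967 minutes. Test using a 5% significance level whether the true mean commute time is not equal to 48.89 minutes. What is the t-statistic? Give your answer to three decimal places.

-2.947

H0: μ = 48.89; H1: μ ≠ 48.89 (one-sample t-test, two-sided).
t = (x̄ − μ₀)/(s/√n) = (41.81 − 48.89)/(7.967/√11) = -2.947
df = n − 1 = 10
Two-sided p-value ≈ 0.0146
Since p ≈ 0.0146 < α = 0.05, reject H0; the evidence is statistically significant.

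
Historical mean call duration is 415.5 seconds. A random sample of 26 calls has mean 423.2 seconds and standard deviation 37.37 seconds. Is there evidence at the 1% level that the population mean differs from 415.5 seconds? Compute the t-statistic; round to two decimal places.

H0: μ = 415.5; H1: μ ≠ 415.5 (one-sample t-test, two-sided).
t = (x̄ − μ₀)/(s/√n) = (423.2 − 415.5)/(37.37/√26) = 1.05
df = n − 1 = 25
Two-sided p-value ≈ 0.303
Since p ≈ 0.303 > α = 0.01, fail to reject H0; the evidence is not statistically significant.

1.05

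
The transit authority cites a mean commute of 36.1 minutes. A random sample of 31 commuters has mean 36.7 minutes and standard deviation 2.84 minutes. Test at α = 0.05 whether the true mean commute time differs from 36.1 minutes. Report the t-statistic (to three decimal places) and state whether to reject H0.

t = 1.176; fail to reject H0

H0: μ = 36.1; H1: μ ≠ 36.1 (one-sample t-test, two-sided).
t = (x̄ − μ₀)/(s/√n) = (36.7 − 36.1)/(2.84/√31) = 1.176
df = n − 1 = 30
Two-sided p-value ≈ 0.249
Since p ≈ 0.249 > α = 0.05, fail to reject H0; the evidence is not statistically significant.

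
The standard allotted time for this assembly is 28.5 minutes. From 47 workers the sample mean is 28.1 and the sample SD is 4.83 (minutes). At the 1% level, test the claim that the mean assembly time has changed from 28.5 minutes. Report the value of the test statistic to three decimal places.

H0: μ = 28.5; H1: μ ≠ 28.5 (one-sample t-test, two-sided).
t = (x̄ − μ₀)/(s/√n) = (28.1 − 28.5)/(4.83/√47) = -0.568
df = n − 1 = 46
Two-sided p-value ≈ 0.5730
Since p ≈ 0.5730 > α = 0.01, fail to reject H0; the data do not provide sufficient evidence against H0.

-0.568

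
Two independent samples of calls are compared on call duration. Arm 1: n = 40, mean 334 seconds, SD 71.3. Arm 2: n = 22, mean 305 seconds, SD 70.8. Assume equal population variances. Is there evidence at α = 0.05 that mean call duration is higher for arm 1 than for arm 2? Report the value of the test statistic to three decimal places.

1.536

Let group 1 = arm 1, group 2 = arm 2. H0: μ_1 = μ_2; H1: μ_1 > μ_2 (two-sample pooled-variance t-test, right-tailed).
s_p² = [(40−1)·71.3² + (22−1)·70.8²]/(40+22−2) = 5058.82
t = (334 − 305)/√[5058.82·(1/40 + 1/22)] = 1.536
df = n₁ + n₂ − 2 = 60
p-value = P(T ≥ 1.536) ≈ 0.065
Since p ≈ 0.065 > α = 0.05, fail to reject H0; the evidence is not statistically significant.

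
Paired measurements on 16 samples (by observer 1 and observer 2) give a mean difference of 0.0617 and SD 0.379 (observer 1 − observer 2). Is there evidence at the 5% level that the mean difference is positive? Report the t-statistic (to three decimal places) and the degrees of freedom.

t = 0.651, df = 15

H0: μ_d = 0; H1: μ_d > 0 (paired t-test on the differences, right-tailed).
t = d̄/(s_d/√n) = 0.0617/(0.379/√16) = 0.651
df = n − 1 = 15
p-value = P(T ≥ 0.651) ≈ 0.2624
Since p ≈ 0.2624 > α = 0.05, fail to reject H0; the evidence is not statistically significant.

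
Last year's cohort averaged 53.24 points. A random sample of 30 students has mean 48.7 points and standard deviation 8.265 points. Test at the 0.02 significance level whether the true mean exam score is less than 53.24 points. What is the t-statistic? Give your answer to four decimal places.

-3.0087

H0: μ = 53.24; H1: μ < 53.24 (one-sample t-test, left-tailed).
t = (x̄ − μ₀)/(s/√n) = (48.7 − 53.24)/(8.265/√30) = -3.0087
df = n − 1 = 29
p-value = P(T ≤ -3.0087) ≈ 0.0027
Since p ≈ 0.0027 < α = 0.02, reject H0; the data support H1.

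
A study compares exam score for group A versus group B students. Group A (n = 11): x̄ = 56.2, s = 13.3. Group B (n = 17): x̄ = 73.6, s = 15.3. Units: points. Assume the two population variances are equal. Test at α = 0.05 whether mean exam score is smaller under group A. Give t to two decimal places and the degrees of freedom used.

Let group 1 = group A, group 2 = group B. H0: μ_1 = μ_2; H1: μ_1 < μ_2 (two-sample pooled-variance t-test, left-tailed).
s_p² = [(11−1)·13.3² + (17−1)·15.3²]/(11+17−2) = 212.09
t = (56.2 − 73.6)/√[212.09·(1/11 + 1/17)] = -3.09
df = n₁ + n₂ − 2 = 26
p-value = P(T ≤ -3.09) ≈ 0.0024
Since p ≈ 0.0024 < α = 0.05, reject H0; the data support H1.

t = -3.09, df = 26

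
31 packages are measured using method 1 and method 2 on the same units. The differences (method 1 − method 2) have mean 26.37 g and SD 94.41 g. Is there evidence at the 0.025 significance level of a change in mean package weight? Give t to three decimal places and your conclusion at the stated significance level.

H0: μ_d = 0; H1: μ_d ≠ 0 (paired t-test on the differences, two-sided).
t = d̄/(s_d/√n) = 26.37/(94.41/√31) = 1.555
df = n − 1 = 30
Two-sided p-value ≈ 0.1304
Since p ≈ 0.1304 > α = 0.025, fail to reject H0; the data do not provide sufficient evidence against H0.

t = 1.555; fail to reject H0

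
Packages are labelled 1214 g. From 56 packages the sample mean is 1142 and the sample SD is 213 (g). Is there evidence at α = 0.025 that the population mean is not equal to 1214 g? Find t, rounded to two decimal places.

-2.53

H0: μ = 1214; H1: μ ≠ 1214 (one-sample t-test, two-sided).
t = (x̄ − μ₀)/(s/√n) = (1142 − 1214)/(213/√56) = -2.53
df = n − 1 = 55
Two-sided p-value ≈ 0.0143
Since p ≈ 0.0143 < α = 0.025, reject H0; the data support H1.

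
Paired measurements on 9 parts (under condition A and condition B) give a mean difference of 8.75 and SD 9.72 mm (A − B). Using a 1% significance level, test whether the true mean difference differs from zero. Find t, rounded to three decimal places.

H0: μ_d = 0; H1: μ_d ≠ 0 (paired t-test on the differences, two-sided).
t = d̄/(s_d/√n) = 8.75/(9.72/√9) = 2.701
df = n − 1 = 8
Two-sided p-value ≈ 0.027
Since p ≈ 0.027 > α = 0.01, fail to reject H0; the data do not provide sufficient evidence against H0.

2.701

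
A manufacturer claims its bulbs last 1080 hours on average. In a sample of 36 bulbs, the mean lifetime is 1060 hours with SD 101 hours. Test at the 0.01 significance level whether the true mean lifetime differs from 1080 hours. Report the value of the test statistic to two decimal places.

-1.19

H0: μ = 1080; H1: μ ≠ 1080 (one-sample t-test, two-sided).
t = (x̄ − μ₀)/(s/√n) = (1060 − 1080)/(101/√36) = -1.19
df = n − 1 = 35
Two-sided p-value ≈ 0.243
Since p ≈ 0.243 > α = 0.01, fail to reject H0; the data do not provide sufficient evidence against H0.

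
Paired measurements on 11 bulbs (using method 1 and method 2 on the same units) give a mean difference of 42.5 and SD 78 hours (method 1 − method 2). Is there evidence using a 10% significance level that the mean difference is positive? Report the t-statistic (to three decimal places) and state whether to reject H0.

t = 1.807; reject H0

H0: μ_d = 0; H1: μ_d > 0 (paired t-test on the differences, right-tailed).
t = d̄/(s_d/√n) = 42.5/(78/√11) = 1.807
df = n − 1 = 10
p-value = P(T ≥ 1.807) ≈ 0.0504
Since p ≈ 0.0504 < α = 0.1, reject H0; the evidence is statistically significant.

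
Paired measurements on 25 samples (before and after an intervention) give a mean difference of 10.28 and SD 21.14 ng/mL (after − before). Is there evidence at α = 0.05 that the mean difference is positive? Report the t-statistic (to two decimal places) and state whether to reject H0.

H0: μ_d = 0; H1: μ_d > 0 (paired t-test on the differences, right-tailed).
t = d̄/(s_d/√n) = 10.28/(21.14/√25) = 2.43
df = n − 1 = 24
p-value = P(T ≥ 2.43) ≈ 0.011
Since p ≈ 0.011 < α = 0.05, reject H0; the data support H1.

t = 2.43; reject H0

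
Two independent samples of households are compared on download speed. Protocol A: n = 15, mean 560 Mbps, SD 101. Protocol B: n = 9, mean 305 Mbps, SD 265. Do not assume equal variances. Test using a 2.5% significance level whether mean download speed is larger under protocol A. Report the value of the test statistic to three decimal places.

Let group 1 = protocol A, group 2 = protocol B. H0: μ_1 = μ_2; H1: μ_1 > μ_2 (Welch's two-sample t-test, right-tailed).
t = (x̄_1 − x̄_2)/√(s_1²/n_1 + s_2²/n_2) = (560 − 305)/√(101²/15 + 265²/9) = 2.769
Welch–Satterthwaite df ≈ 9.41
p-value = P(T ≥ 2.769) ≈ 0.0105
Since p ≈ 0.0105 < α = 0.025, reject H0; the evidence is statistically significant.

2.769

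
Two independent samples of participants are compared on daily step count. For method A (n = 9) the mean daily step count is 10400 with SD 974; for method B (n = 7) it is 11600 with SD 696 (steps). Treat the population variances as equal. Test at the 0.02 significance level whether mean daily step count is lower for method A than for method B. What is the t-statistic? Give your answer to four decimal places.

Let group 1 = method A, group 2 = method B. H0: μ_1 = μ_2; H1: μ_1 < μ_2 (two-sample pooled-variance t-test, left-tailed).
s_p² = [(9−1)·974² + (7−1)·696²]/(9+7−2) = 749707
t = (10400 − 11600)/√[749707·(1/9 + 1/7)] = -2.7501
df = n₁ + n₂ − 2 = 14
p-value = P(T ≤ -2.7501) ≈ 0.0078
Since p ≈ 0.0078 < α = 0.02, reject H0; the evidence is statistically significant.

-2.7501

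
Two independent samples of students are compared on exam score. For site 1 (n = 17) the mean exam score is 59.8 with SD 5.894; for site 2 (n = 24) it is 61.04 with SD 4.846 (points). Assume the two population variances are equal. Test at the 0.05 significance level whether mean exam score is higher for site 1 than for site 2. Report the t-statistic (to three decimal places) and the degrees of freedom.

t = -0.738, df = 39

Let group 1 = site 1, group 2 = site 2. H0: μ_1 = μ_2; H1: μ_1 > μ_2 (two-sample pooled-variance t-test, right-tailed).
s_p² = [(17−1)·5.894² + (24−1)·4.846²]/(17+24−2) = 28.1014
t = (59.8 − 61.04)/√[28.1014·(1/17 + 1/24)] = -0.738
df = n₁ + n₂ − 2 = 39
p-value = P(T ≥ -0.738) ≈ 0.7675
Since p ≈ 0.7675 > α = 0.05, fail to reject H0; the evidence is not statistically significant.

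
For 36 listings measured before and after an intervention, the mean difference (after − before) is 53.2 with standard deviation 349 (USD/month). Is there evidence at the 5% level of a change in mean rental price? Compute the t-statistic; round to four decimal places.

0.9146

H0: μ_d = 0; H1: μ_d ≠ 0 (paired t-test on the differences, two-sided).
t = d̄/(s_d/√n) = 53.2/(349/√36) = 0.9146
df = n − 1 = 35
Two-sided p-value ≈ 0.367
Since p ≈ 0.367 > α = 0.05, fail to reject H0; the evidence is not statistically significant.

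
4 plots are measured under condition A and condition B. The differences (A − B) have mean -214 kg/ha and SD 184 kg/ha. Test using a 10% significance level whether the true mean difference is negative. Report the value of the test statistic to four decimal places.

-2.3261

H0: μ_d = 0; H1: μ_d < 0 (paired t-test on the differences, left-tailed).
t = d̄/(s_d/√n) = -214/(184/√4) = -2.3261
df = n − 1 = 3
p-value = P(T ≤ -2.3261) ≈ 0.0513
Since p ≈ 0.0513 < α = 0.1, reject H0; the data support H1.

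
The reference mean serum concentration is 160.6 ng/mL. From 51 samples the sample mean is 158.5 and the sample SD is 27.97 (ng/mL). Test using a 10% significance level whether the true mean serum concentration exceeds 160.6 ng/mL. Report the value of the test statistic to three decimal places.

H0: μ = 160.6; H1: μ > 160.6 (one-sample t-test, right-tailed).
t = (x̄ − μ₀)/(s/√n) = (158.5 − 160.6)/(27.97/√51) = -0.536
df = n − 1 = 50
p-value = P(T ≥ -0.536) ≈ 0.703
Since p ≈ 0.703 > α = 0.1, fail to reject H0; the evidence is not statistically significant.

-0.536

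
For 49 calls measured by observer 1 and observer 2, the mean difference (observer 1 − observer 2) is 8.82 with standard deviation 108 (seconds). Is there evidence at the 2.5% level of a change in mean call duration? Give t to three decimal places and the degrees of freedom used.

t = 0.572, df = 48

H0: μ_d = 0; H1: μ_d ≠ 0 (paired t-test on the differences, two-sided).
t = d̄/(s_d/√n) = 8.82/(108/√49) = 0.572
df = n − 1 = 48
Two-sided p-value ≈ 0.5702
Since p ≈ 0.5702 > α = 0.025, fail to reject H0; the evidence is not statistically significant.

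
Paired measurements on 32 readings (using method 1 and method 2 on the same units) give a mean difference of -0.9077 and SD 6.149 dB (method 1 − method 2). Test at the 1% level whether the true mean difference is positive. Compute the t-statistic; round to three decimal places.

H0: μ_d = 0; H1: μ_d > 0 (paired t-test on the differences, right-tailed).
t = d̄/(s_d/√n) = -0.9077/(6.149/√32) = -0.835
df = n − 1 = 31
p-value = P(T ≥ -0.835) ≈ 0.7950
Since p ≈ 0.7950 > α = 0.01, fail to reject H0; the data do not provide sufficient evidence against H0.

-0.835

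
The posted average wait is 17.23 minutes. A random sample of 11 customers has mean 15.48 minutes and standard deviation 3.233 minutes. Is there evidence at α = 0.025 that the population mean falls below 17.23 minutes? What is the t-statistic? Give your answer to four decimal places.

-1.7953

H0: μ = 17.23; H1: μ < 17.23 (one-sample t-test, left-tailed).
t = (x̄ − μ₀)/(s/√n) = (15.48 − 17.23)/(3.233/√11) = -1.7953
df = n − 1 = 10
p-value = P(T ≤ -1.7953) ≈ 0.0514
Since p ≈ 0.0514 > α = 0.025, fail to reject H0; the data do not provide sufficient evidence against H0.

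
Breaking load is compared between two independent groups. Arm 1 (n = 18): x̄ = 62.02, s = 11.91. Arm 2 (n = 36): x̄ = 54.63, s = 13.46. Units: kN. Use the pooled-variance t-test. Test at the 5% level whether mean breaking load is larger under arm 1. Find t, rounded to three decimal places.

1.973

Let group 1 = arm 1, group 2 = arm 2. H0: μ_1 = μ_2; H1: μ_1 > μ_2 (two-sample pooled-variance t-test, right-tailed).
s_p² = [(18−1)·11.91² + (36−1)·13.46²]/(18+36−2) = 168.316
t = (62.02 − 54.63)/√[168.316·(1/18 + 1/36)] = 1.973
df = n₁ + n₂ − 2 = 52
p-value = P(T ≥ 1.973) ≈ 0.027
Since p ≈ 0.027 < α = 0.05, reject H0; the data support H1.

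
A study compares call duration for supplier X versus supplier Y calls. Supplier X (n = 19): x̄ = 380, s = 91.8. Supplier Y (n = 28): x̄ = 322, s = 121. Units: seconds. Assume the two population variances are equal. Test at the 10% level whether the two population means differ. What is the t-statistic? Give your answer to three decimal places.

Let group 1 = supplier X, group 2 = supplier Y. H0: μ_1 = μ_2; H1: μ_1 ≠ μ_2 (two-sample pooled-variance t-test, two-sided).
s_p² = [(19−1)·91.8² + (28−1)·121²]/(19+28−2) = 12155.5
t = (380 − 322)/√[12155.5·(1/19 + 1/28)] = 1.770
df = n₁ + n₂ − 2 = 45
Two-sided p-value ≈ 0.0835
Since p ≈ 0.0835 < α = 0.1, reject H0; the evidence is statistically significant.

1.770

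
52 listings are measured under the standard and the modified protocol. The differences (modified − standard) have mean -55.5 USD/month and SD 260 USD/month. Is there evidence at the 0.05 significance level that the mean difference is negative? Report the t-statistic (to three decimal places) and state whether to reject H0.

t = -1.539; fail to reject H0

H0: μ_d = 0; H1: μ_d < 0 (paired t-test on the differences, left-tailed).
t = d̄/(s_d/√n) = -55.5/(260/√52) = -1.539
df = n − 1 = 51
p-value = P(T ≤ -1.539) ≈ 0.0650
Since p ≈ 0.0650 > α = 0.05, fail to reject H0; the evidence is not statistically significant.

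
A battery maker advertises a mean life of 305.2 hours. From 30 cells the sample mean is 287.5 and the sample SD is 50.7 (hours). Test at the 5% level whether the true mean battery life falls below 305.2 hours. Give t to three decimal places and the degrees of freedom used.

t = -1.912, df = 29

H0: μ = 305.2; H1: μ < 305.2 (one-sample t-test, left-tailed).
t = (x̄ − μ₀)/(s/√n) = (287.5 − 305.2)/(50.7/√30) = -1.912
df = n − 1 = 29
p-value = P(T ≤ -1.912) ≈ 0.0329
Since p ≈ 0.0329 < α = 0.05, reject H0; the data support H1.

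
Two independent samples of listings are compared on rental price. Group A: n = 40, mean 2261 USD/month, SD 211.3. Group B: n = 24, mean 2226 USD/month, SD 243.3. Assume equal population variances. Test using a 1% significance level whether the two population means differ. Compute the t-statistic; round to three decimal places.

Let group 1 = group A, group 2 = group B. H0: μ_1 = μ_2; H1: μ_1 ≠ μ_2 (two-sample pooled-variance t-test, two-sided).
s_p² = [(40−1)·211.3² + (24−1)·243.3²]/(40+24−2) = 50044.2
t = (2261 − 2226)/√[50044.2·(1/40 + 1/24)] = 0.606
df = n₁ + n₂ − 2 = 62
Two-sided p-value ≈ 0.5468
Since p ≈ 0.5468 > α = 0.01, fail to reject H0; the data do not provide sufficient evidence against H0.

0.606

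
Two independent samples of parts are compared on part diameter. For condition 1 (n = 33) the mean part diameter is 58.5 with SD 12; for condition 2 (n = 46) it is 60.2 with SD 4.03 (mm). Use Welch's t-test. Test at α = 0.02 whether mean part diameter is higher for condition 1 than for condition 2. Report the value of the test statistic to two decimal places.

-0.78

Let group 1 = condition 1, group 2 = condition 2. H0: μ_1 = μ_2; H1: μ_1 > μ_2 (Welch's two-sample t-test, right-tailed).
t = (x̄_1 − x̄_2)/√(s_1²/n_1 + s_2²/n_2) = (58.5 − 60.2)/√(12²/33 + 4.03²/46) = -0.78
Welch–Satterthwaite df ≈ 37.21
p-value = P(T ≥ -0.78) ≈ 0.7806
Since p ≈ 0.7806 > α = 0.02, fail to reject H0; the evidence is not statistically significant.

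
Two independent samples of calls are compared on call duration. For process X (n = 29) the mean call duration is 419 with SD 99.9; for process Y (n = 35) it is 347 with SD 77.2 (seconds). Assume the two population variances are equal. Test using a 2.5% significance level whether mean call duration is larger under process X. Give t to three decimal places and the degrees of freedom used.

Let group 1 = process X, group 2 = process Y. H0: μ_1 = μ_2; H1: μ_1 > μ_2 (two-sample pooled-variance t-test, right-tailed).
s_p² = [(29−1)·99.9² + (35−1)·77.2²]/(29+35−2) = 7775.4
t = (419 − 347)/√[7775.4·(1/29 + 1/35)] = 3.252
df = n₁ + n₂ − 2 = 62
p-value = P(T ≥ 3.252) ≈ 0.001
Since p ≈ 0.001 < α = 0.025, reject H0; the data support H1.

t = 3.252, df = 62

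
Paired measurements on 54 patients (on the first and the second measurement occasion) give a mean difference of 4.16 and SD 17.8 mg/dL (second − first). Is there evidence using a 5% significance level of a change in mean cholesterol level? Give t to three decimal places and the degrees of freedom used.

t = 1.717, df = 53

H0: μ_d = 0; H1: μ_d ≠ 0 (paired t-test on the differences, two-sided).
t = d̄/(s_d/√n) = 4.16/(17.8/√54) = 1.717
df = n − 1 = 53
Two-sided p-value ≈ 0.0917
Since p ≈ 0.0917 > α = 0.05, fail to reject H0; the data do not provide sufficient evidence against H0.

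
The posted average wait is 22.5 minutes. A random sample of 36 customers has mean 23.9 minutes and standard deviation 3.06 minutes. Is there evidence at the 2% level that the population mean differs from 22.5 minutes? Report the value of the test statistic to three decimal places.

H0: μ = 22.5; H1: μ ≠ 22.5 (one-sample t-test, two-sided).
t = (x̄ − μ₀)/(s/√n) = (23.9 − 22.5)/(3.06/√36) = 2.745
df = n − 1 = 35
Two-sided p-value ≈ 0.0095
Since p ≈ 0.0095 < α = 0.02, reject H0; the evidence is statistically significant.

2.745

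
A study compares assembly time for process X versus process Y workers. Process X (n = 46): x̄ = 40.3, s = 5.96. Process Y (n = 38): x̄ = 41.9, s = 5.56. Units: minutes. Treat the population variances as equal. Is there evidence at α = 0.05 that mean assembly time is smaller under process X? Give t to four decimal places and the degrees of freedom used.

Let group 1 = process X, group 2 = process Y. H0: μ_1 = μ_2; H1: μ_1 < μ_2 (two-sample pooled-variance t-test, left-tailed).
s_p² = [(46−1)·5.96² + (38−1)·5.56²]/(46+38−2) = 33.4424
t = (40.3 − 41.9)/√[33.4424·(1/46 + 1/38)] = -1.2621
df = n₁ + n₂ − 2 = 82
p-value = P(T ≤ -1.2621) ≈ 0.105
Since p ≈ 0.105 > α = 0.05, fail to reject H0; the evidence is not statistically significant.

t = -1.2621, df = 82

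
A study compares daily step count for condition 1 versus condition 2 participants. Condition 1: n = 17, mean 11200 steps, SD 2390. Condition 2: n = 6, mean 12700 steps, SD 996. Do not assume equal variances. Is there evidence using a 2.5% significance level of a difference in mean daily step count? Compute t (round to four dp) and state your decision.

t = -2.1185; fail to reject H0

Let group 1 = condition 1, group 2 = condition 2. H0: μ_1 = μ_2; H1: μ_1 ≠ μ_2 (Welch's two-sample t-test, two-sided).
t = (x̄_1 − x̄_2)/√(s_1²/n_1 + s_2²/n_2) = (11200 − 12700)/√(2390²/17 + 996²/6) = -2.1185
Welch–Satterthwaite df ≈ 20.07
Two-sided p-value ≈ 0.0468
Since p ≈ 0.0468 > α = 0.025, fail to reject H0; the data do not provide sufficient evidence against H0.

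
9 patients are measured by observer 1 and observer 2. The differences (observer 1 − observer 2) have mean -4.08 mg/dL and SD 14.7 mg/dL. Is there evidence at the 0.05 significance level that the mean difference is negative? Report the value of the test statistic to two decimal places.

H0: μ_d = 0; H1: μ_d < 0 (paired t-test on the differences, left-tailed).
t = d̄/(s_d/√n) = -4.08/(14.7/√9) = -0.83
df = n − 1 = 8
p-value = P(T ≤ -0.83) ≈ 0.2146
Since p ≈ 0.2146 > α = 0.05, fail to reject H0; the evidence is not statistically significant.

-0.83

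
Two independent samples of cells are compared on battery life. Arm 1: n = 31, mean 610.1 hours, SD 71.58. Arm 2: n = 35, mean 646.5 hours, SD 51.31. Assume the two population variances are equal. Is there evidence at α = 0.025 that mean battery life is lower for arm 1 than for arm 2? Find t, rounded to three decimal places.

-2.394

Let group 1 = arm 1, group 2 = arm 2. H0: μ_1 = μ_2; H1: μ_1 < μ_2 (two-sample pooled-variance t-test, left-tailed).
s_p² = [(31−1)·71.58² + (35−1)·51.31²]/(31+35−2) = 3800.36
t = (610.1 − 646.5)/√[3800.36·(1/31 + 1/35)] = -2.394
df = n₁ + n₂ − 2 = 64
p-value = P(T ≤ -2.394) ≈ 0.010
Since p ≈ 0.010 < α = 0.025, reject H0; the evidence is statistically significant.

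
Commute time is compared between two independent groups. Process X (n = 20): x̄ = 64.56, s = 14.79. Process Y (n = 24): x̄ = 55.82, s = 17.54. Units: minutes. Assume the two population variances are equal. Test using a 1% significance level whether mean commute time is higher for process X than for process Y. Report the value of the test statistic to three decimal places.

Let group 1 = process X, group 2 = process Y. H0: μ_1 = μ_2; H1: μ_1 > μ_2 (two-sample pooled-variance t-test, right-tailed).
s_p² = [(20−1)·14.79² + (24−1)·17.54²]/(20+24−2) = 267.432
t = (64.56 − 55.82)/√[267.432·(1/20 + 1/24)] = 1.765
df = n₁ + n₂ − 2 = 42
p-value = P(T ≥ 1.765) ≈ 0.0424
Since p ≈ 0.0424 > α = 0.01, fail to reject H0; the evidence is not statistically significant.

1.765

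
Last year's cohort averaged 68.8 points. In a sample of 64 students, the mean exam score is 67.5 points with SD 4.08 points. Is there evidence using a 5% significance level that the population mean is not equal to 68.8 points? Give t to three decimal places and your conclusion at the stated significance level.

H0: μ = 68.8; H1: μ ≠ 68.8 (one-sample t-test, two-sided).
t = (x̄ − μ₀)/(s/√n) = (67.5 − 68.8)/(4.08/√64) = -2.549
df = n − 1 = 63
Two-sided p-value ≈ 0.013
Since p ≈ 0.013 < α = 0.05, reject H0; the data support H1.

t = -2.549; reject H0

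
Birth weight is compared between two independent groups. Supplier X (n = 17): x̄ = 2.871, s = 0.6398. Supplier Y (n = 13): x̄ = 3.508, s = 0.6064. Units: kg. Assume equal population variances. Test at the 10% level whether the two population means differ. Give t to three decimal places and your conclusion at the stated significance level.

Let group 1 = supplier X, group 2 = supplier Y. H0: μ_1 = μ_2; H1: μ_1 ≠ μ_2 (two-sample pooled-variance t-test, two-sided).
s_p² = [(17−1)·0.6398² + (13−1)·0.6064²]/(17+13−2) = 0.391506
t = (2.871 − 3.508)/√[0.391506·(1/17 + 1/13)] = -2.763
df = n₁ + n₂ − 2 = 28
Two-sided p-value ≈ 0.0100
Since p ≈ 0.0100 < α = 0.1, reject H0; the data support H1.

t = -2.763; reject H0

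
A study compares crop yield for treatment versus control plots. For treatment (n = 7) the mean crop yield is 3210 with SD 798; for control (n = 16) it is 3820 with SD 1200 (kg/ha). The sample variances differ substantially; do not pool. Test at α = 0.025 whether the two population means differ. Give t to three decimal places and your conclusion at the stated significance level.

t = -1.434; fail to reject H0

Let group 1 = treatment, group 2 = control. H0: μ_1 = μ_2; H1: μ_1 ≠ μ_2 (Welch's two-sample t-test, two-sided).
t = (x̄_1 − x̄_2)/√(s_1²/n_1 + s_2²/n_2) = (3210 − 3820)/√(798²/7 + 1200²/16) = -1.434
Welch–Satterthwaite df ≈ 17.06
Two-sided p-value ≈ 0.1697
Since p ≈ 0.1697 > α = 0.025, fail to reject H0; the data do not provide sufficient evidence against H0.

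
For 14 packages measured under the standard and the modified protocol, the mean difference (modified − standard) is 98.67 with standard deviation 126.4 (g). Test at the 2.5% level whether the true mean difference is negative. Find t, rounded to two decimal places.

2.92

H0: μ_d = 0; H1: μ_d < 0 (paired t-test on the differences, left-tailed).
t = d̄/(s_d/√n) = 98.67/(126.4/√14) = 2.92
df = n − 1 = 13
p-value = P(T ≤ 2.92) ≈ 0.9940
Since p ≈ 0.9940 > α = 0.025, fail to reject H0; the evidence is not statistically significant.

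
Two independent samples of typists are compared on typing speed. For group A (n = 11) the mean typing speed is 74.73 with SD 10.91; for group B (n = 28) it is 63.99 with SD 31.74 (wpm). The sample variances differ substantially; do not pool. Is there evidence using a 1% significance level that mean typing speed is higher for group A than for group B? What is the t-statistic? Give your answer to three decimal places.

1.570

Let group 1 = group A, group 2 = group B. H0: μ_1 = μ_2; H1: μ_1 > μ_2 (Welch's two-sample t-test, right-tailed).
t = (x̄_1 − x̄_2)/√(s_1²/n_1 + s_2²/n_2) = (74.73 − 63.99)/√(10.91²/11 + 31.74²/28) = 1.570
Welch–Satterthwaite df ≈ 36.72
p-value = P(T ≥ 1.570) ≈ 0.063
Since p ≈ 0.063 > α = 0.01, fail to reject H0; the data do not provide sufficient evidence against H0.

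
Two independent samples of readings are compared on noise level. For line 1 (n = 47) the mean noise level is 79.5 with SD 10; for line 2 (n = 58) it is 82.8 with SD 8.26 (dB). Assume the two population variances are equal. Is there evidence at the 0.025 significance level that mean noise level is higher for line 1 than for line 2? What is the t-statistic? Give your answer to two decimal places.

-1.85

Let group 1 = line 1, group 2 = line 2. H0: μ_1 = μ_2; H1: μ_1 > μ_2 (two-sample pooled-variance t-test, right-tailed).
s_p² = [(47−1)·10² + (58−1)·8.26²]/(47+58−2) = 82.4172
t = (79.5 − 82.8)/√[82.4172·(1/47 + 1/58)] = -1.85
df = n₁ + n₂ − 2 = 103
p-value = P(T ≥ -1.85) ≈ 0.967
Since p ≈ 0.967 > α = 0.025, fail to reject H0; the data do not provide sufficient evidence against H0.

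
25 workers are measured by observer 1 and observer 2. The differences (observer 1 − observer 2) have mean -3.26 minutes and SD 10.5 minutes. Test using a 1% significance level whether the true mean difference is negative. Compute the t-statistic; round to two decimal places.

H0: μ_d = 0; H1: μ_d < 0 (paired t-test on the differences, left-tailed).
t = d̄/(s_d/√n) = -3.26/(10.5/√25) = -1.55
df = n − 1 = 24
p-value = P(T ≤ -1.55) ≈ 0.0668
Since p ≈ 0.0668 > α = 0.01, fail to reject H0; the evidence is not statistically significant.

-1.55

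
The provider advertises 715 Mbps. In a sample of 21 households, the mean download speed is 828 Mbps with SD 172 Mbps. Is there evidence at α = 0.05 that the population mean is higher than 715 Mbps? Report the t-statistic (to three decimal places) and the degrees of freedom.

H0: μ = 715; H1: μ > 715 (one-sample t-test, right-tailed).
t = (x̄ − μ₀)/(s/√n) = (828 − 715)/(172/√21) = 3.011
df = n − 1 = 20
p-value = P(T ≥ 3.011) ≈ 0.0035
Since p ≈ 0.0035 < α = 0.05, reject H0; the data support H1.

t = 3.011, df = 20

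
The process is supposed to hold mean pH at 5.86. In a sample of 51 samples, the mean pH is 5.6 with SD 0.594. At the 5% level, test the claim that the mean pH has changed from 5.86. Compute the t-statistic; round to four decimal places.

-3.1259

H0: μ = 5.86; H1: μ ≠ 5.86 (one-sample t-test, two-sided).
t = (x̄ − μ₀)/(s/√n) = (5.6 − 5.86)/(0.594/√51) = -3.1259
df = n − 1 = 50
Two-sided p-value ≈ 0.0030
Since p ≈ 0.0030 < α = 0.05, reject H0; the data support H1.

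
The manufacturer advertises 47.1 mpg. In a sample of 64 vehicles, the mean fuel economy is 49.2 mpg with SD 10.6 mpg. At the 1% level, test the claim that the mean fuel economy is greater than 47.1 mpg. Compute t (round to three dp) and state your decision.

H0: μ = 47.1; H1: μ > 47.1 (one-sample t-test, right-tailed).
t = (x̄ − μ₀)/(s/√n) = (49.2 − 47.1)/(10.6/√64) = 1.585
df = n − 1 = 63
p-value = P(T ≥ 1.585) ≈ 0.059
Since p ≈ 0.059 > α = 0.01, fail to reject H0; the evidence is not statistically significant.

t = 1.585; fail to reject H0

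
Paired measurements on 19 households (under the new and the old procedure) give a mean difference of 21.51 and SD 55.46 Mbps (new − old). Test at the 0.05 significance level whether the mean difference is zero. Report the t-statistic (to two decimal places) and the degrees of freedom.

H0: μ_d = 0; H1: μ_d ≠ 0 (paired t-test on the differences, two-sided).
t = d̄/(s_d/√n) = 21.51/(55.46/√19) = 1.69
df = n − 1 = 18
Two-sided p-value ≈ 0.1082
Since p ≈ 0.1082 > α = 0.05, fail to reject H0; the data do not provide sufficient evidence against H0.

t = 1.69, df = 18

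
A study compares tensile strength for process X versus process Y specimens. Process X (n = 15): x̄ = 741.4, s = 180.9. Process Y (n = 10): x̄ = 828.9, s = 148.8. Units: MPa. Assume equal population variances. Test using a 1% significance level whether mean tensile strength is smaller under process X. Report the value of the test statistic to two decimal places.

-1.27

Let group 1 = process X, group 2 = process Y. H0: μ_1 = μ_2; H1: μ_1 < μ_2 (two-sample pooled-variance t-test, left-tailed).
s_p² = [(15−1)·180.9² + (10−1)·148.8²]/(15+10−2) = 28583.5
t = (741.4 − 828.9)/√[28583.5·(1/15 + 1/10)] = -1.27
df = n₁ + n₂ − 2 = 23
p-value = P(T ≤ -1.27) ≈ 0.1088
Since p ≈ 0.1088 > α = 0.01, fail to reject H0; the data do not provide sufficient evidence against H0.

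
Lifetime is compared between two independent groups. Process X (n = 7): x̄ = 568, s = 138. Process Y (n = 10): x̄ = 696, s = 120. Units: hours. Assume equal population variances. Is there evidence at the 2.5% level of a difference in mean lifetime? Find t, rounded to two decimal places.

-2.04

Let group 1 = process X, group 2 = process Y. H0: μ_1 = μ_2; H1: μ_1 ≠ μ_2 (two-sample pooled-variance t-test, two-sided).
s_p² = [(7−1)·138² + (10−1)·120²]/(7+10−2) = 16257.6
t = (568 − 696)/√[16257.6·(1/7 + 1/10)] = -2.04
df = n₁ + n₂ − 2 = 15
Two-sided p-value ≈ 0.0597
Since p ≈ 0.0597 > α = 0.025, fail to reject H0; the evidence is not statistically significant.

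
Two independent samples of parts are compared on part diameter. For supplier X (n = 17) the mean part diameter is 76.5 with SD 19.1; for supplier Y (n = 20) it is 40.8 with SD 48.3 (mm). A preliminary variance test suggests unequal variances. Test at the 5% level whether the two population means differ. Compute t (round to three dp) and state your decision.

t = 3.038; reject H0

Let group 1 = supplier X, group 2 = supplier Y. H0: μ_1 = μ_2; H1: μ_1 ≠ μ_2 (Welch's two-sample t-test, two-sided).
t = (x̄_1 − x̄_2)/√(s_1²/n_1 + s_2²/n_2) = (76.5 − 40.8)/√(19.1²/17 + 48.3²/20) = 3.038
Welch–Satterthwaite df ≈ 25.60
Two-sided p-value ≈ 0.0054
Since p ≈ 0.0054 < α = 0.05, reject H0; the evidence is statistically significant.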